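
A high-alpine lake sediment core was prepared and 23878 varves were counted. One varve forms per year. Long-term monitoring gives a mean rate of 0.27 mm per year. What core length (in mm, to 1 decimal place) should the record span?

23878 years of growth are recorded.
23878 years at 0.27 mm/year gives 0.27 × 23878 = 6447.1 mm.

6447.1 mm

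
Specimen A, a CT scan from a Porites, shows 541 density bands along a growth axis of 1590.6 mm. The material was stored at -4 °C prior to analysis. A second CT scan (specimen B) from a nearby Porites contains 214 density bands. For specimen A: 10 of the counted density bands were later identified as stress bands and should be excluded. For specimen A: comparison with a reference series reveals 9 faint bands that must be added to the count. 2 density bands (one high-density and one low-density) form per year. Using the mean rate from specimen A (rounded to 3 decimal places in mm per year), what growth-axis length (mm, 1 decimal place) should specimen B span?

630.3 mm

Specimen A: correcting the raw count gives 541 − 10 + 9 = 540 true density bands.
Specimen A: 540 density bands at 2 per year is 540 / 2 = 270 years.
A: Extension rate ≈ 1590.6 / 270 = 5.891 mm/year.
Specimen B: with 2 density bands per year, 214 / 2 = 107 years. B's length ≈ 5.891 × 107 = 630.3 mm.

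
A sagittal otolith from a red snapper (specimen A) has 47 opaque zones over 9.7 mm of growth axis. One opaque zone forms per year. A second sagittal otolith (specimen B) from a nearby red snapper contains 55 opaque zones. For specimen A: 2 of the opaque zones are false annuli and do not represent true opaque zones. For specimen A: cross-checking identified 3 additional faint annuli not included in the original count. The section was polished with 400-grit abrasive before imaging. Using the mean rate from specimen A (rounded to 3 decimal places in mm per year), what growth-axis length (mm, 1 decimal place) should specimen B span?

11.1 mm

Specimen A: true opaque zone count = 47 − 2 + 3 = 48.
A: 9.7 mm over 48 years gives 9.7 / 48 ≈ 0.202 mm/year.
B's length ≈ 0.202 × 55 = 11.1 mm.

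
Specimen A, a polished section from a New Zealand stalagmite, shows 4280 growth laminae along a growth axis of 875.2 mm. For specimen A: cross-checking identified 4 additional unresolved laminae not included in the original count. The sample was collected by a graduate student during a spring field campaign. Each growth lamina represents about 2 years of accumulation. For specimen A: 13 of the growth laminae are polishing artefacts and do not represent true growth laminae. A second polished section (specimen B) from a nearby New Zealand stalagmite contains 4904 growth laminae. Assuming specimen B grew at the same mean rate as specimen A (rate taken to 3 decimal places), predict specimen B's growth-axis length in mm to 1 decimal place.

1000.4 mm

Specimen A: adjusted count: 4280 − 13 + 4 = 4271 growth laminae.
Specimen A: multiplying by 2 years per growth lamina: 4271 × 2 = 8542 years.
A: 875.2 mm over 8542 years gives 875.2 / 8542 ≈ 0.102 mm/year.
Specimen B: multiplying by 2 years per growth lamina: 4904 × 2 = 9808 years. Length of B = 0.102 × 9808 = 1000.4 mm.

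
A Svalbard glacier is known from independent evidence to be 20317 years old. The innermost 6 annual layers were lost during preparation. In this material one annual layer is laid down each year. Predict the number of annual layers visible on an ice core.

Expected annual layers over 20317 years: 20317.
Subtracting the 6 annual layers not captured gives 20317 − 6 = 20311 annual layers in the record.

20311 annual layers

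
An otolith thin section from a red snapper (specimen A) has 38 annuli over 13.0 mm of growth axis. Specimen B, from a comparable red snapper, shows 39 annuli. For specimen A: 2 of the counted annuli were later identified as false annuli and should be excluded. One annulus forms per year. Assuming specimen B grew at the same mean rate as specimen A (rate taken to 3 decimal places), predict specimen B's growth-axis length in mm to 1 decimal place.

Specimen A: adjusted count: 38 − 2 = 36 annuli.
A: Mean rate = 13.0 mm / 36 years ≈ 0.361 mm/yr.
For B, 0.361 mm/year × 39 years = 14.1 mm.

14.1 mm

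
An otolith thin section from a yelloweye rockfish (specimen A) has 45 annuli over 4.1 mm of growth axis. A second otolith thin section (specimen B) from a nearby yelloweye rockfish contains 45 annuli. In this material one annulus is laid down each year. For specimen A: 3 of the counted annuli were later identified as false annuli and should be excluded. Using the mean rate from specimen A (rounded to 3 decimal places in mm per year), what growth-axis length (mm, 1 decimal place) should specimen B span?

4.4 mm

Specimen A: correcting the raw count gives 45 − 3 = 42 true annuli.
A: Extension rate ≈ 4.1 / 42 = 0.098 mm per year.
B's length ≈ 0.098 × 45 = 4.4 mm.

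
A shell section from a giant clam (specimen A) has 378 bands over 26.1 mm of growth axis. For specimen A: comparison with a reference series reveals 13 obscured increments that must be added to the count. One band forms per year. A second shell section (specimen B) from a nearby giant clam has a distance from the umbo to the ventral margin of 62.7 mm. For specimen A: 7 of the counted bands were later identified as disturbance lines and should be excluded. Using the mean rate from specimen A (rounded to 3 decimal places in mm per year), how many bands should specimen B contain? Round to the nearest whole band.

922 bands

Specimen A: true band count = 378 − 7 + 13 = 384.
A: Extension rate ≈ 26.1 / 384 = 0.068 mm/year.
For B, 62.7 / 0.068 = 922.06 years ≈ 922 bands.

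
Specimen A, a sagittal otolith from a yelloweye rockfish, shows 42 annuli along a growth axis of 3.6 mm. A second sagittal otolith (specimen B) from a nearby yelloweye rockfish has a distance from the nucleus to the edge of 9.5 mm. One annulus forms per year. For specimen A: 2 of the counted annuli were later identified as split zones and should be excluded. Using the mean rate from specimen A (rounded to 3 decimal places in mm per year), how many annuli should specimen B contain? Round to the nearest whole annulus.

106 annuli

Specimen A: correcting the raw count gives 42 − 2 = 40 true annuli.
A: Mean rate = 3.6 mm / 40 years ≈ 0.090 mm per year.
For B, 9.5 / 0.090 = 105.56 years ≈ 106 annuli.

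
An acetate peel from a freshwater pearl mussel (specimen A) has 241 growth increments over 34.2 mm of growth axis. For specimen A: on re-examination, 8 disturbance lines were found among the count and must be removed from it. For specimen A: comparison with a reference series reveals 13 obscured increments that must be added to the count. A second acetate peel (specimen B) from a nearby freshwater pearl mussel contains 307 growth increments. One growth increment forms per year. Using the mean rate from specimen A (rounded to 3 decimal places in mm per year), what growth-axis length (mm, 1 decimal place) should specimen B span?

Specimen A: correcting the raw count gives 241 − 8 + 13 = 246 true growth increments.
A: Extension rate ≈ 34.2 / 246 = 0.139 mm/year.
B's length ≈ 0.139 × 307 = 42.7 mm.

42.7 mm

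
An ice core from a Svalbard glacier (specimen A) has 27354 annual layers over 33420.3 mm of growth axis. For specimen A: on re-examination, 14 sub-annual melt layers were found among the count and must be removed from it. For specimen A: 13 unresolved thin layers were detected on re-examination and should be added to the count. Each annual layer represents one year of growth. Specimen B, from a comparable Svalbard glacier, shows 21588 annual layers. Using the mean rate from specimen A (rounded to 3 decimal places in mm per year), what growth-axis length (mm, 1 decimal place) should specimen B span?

Specimen A: true annual layer count = 27354 − 14 + 13 = 27353.
A: Mean rate = 33420.3 mm / 27353 years ≈ 1.222 mm/year.
B's length ≈ 1.222 × 21588 = 26380.5 mm.

26380.5 mm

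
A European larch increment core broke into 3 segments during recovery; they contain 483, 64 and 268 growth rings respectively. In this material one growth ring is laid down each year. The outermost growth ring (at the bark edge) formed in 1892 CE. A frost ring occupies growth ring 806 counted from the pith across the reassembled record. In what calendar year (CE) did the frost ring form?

Total growth rings = 483 + 64 + 268 = 815.
815 − 806 = 9 growth rings lie beyond the frost ring toward the bark edge.
The growth ring at the bark edge is 1892 CE, so the frost ring dates to 1892 − 9 = 1883 CE.

1883 CE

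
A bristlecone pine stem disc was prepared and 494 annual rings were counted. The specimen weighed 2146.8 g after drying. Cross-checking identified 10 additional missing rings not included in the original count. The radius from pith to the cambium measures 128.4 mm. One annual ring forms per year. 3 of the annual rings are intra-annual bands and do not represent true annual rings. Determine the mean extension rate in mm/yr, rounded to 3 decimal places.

0.256 mm/yr

Adjusted count: 494 − 3 + 10 = 501 annual rings.
Extension rate ≈ 128.4 / 501 = 0.256 mm/yr.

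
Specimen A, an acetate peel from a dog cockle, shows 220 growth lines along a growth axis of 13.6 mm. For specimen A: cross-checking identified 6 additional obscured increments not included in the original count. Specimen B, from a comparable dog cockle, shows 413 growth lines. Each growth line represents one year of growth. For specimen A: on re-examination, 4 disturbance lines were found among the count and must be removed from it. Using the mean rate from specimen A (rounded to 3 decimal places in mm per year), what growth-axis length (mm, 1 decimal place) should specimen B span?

25.2 mm

Specimen A: after corrections the count is 220 − 4 + 6 = 222 growth lines.
A: Extension rate ≈ 13.6 / 222 = 0.061 mm per year.
Length of B = 0.061 × 413 = 25.2 mm.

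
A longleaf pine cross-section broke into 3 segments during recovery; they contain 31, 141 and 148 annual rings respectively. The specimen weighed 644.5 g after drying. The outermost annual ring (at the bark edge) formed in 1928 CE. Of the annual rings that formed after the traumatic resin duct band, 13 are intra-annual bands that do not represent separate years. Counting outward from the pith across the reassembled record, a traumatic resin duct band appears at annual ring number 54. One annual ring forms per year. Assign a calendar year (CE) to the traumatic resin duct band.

Total annual rings = 31 + 141 + 148 = 320.
320 − 54 = 266 annual rings lie beyond the traumatic resin duct band toward the bark edge.
Excluding 13 false annual rings: 266 − 13 = 253.
1928 − 253 = 1675 CE.

1675 CE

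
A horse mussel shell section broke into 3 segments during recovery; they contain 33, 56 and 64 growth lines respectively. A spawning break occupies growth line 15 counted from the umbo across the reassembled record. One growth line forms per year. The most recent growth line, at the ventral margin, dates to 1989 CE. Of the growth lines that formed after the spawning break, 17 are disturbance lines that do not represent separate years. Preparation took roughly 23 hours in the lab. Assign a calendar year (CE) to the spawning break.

1868 CE

Total growth lines = 33 + 56 + 64 = 153.
153 − 15 = 138 growth lines lie beyond the spawning break toward the ventral margin.
138 − 17 false = 121 true growth lines after the spawning break.
Counting back 121 years from 1989 CE places the spawning break in 1989 − 121 = 1868 CE.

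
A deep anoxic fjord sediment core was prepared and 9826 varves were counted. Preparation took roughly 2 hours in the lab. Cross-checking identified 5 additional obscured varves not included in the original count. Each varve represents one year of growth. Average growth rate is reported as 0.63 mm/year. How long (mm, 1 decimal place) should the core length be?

6193.5 mm

True varve count = 9826 + 5 = 9831.
Length ≈ 0.63 × 9831 = 6193.5 mm.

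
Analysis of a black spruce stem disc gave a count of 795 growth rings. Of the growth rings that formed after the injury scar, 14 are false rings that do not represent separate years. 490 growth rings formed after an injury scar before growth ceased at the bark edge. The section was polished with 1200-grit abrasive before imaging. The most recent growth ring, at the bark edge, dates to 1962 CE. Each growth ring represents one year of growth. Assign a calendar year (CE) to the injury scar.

490 growth rings post-date the injury scar.
Excluding 14 false growth rings: 490 − 14 = 476.
The growth ring at the bark edge is 1962 CE, so the injury scar dates to 1962 − 476 = 1486 CE.

1486 CE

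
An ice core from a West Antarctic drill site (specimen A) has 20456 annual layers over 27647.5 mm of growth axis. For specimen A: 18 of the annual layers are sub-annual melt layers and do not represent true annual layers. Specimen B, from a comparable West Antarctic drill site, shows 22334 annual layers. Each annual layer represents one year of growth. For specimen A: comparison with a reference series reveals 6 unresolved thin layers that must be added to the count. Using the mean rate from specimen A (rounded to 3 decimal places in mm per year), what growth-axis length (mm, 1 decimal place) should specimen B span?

30195.6 mm

Specimen A: after corrections the count is 20456 − 18 + 6 = 20444 annual layers.
A: Extension rate ≈ 27647.5 / 20444 = 1.352 mm per year.
B's length ≈ 1.352 × 22334 = 30195.6 mm.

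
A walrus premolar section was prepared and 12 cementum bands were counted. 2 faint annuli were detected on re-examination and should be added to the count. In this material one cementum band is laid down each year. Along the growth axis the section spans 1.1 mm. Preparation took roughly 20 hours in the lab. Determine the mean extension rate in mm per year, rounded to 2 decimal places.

0.08 mm per year

True cementum band count = 12 + 2 = 14.
Extension rate ≈ 1.1 / 14 = 0.08 mm per year.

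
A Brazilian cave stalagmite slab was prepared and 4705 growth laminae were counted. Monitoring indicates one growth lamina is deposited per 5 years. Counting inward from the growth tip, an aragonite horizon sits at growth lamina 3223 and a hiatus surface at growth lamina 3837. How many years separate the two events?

Separation: 3837 − 3223 = 614 growth laminae.
614 growth laminae at 5 years each span 614 × 5 = 3070 years.

3070 yr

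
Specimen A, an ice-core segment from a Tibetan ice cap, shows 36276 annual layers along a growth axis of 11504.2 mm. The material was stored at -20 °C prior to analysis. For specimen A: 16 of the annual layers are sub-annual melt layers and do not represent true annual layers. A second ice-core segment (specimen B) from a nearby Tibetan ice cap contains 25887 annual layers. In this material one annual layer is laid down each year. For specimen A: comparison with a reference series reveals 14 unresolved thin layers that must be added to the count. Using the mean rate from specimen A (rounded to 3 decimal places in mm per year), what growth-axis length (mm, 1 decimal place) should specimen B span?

8206.2 mm

Specimen A: true annual layer count = 36276 − 16 + 14 = 36274.
A: Extension rate ≈ 11504.2 / 36274 = 0.317 mm/yr.
Length of B = 0.317 × 25887 = 8206.2 mm.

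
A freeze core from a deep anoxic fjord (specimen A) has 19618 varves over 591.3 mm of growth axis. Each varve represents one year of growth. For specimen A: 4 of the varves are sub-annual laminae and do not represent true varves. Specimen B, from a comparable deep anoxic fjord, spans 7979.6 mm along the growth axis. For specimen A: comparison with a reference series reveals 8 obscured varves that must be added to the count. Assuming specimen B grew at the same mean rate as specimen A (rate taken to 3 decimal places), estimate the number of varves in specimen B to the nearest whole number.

265987 varves

Specimen A: correcting the raw count gives 19618 − 4 + 8 = 19622 true varves.
A: Extension rate ≈ 591.3 / 19622 = 0.030 mm/yr.
For B, 7979.6 / 0.030 = 265986.67 years ≈ 265987 varves.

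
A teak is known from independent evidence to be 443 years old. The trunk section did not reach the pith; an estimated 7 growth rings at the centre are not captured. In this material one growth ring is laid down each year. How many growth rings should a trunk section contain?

436 growth rings

One growth ring per year gives 443 growth rings over 443 years.
443 − 7 missed = 436 growth rings expected in the prepared section.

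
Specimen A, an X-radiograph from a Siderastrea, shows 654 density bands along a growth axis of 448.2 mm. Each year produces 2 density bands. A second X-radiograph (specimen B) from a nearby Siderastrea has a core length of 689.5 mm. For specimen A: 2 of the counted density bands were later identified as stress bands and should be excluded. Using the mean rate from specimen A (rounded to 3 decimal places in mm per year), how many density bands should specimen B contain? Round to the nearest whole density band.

Specimen A: true density band count = 654 − 2 = 652.
Specimen A: with 2 density bands per year, 652 / 2 = 326 years.
A: Mean rate = 448.2 mm / 326 years ≈ 1.375 mm/yr.
Specimen B: 689.5 mm / 1.375 mm per year = 501.45 years; at 2 density bands per year that is 501.45 × 2 ≈ 1003 density bands.

1003 density bands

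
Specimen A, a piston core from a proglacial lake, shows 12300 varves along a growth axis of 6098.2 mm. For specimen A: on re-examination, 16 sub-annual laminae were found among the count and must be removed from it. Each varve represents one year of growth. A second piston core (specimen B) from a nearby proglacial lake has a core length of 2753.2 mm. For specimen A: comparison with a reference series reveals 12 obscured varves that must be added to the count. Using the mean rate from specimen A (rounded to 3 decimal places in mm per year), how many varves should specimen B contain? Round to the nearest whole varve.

5551 varves

Specimen A: correcting the raw count gives 12300 − 16 + 12 = 12296 true varves.
A: Mean rate = 6098.2 mm / 12296 years ≈ 0.496 mm/yr.
For B, 2753.2 / 0.496 = 5550.81 years ≈ 5551 varves.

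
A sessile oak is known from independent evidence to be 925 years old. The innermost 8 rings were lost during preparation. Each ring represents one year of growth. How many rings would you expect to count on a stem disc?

Expected rings over 925 years: 925.
Subtracting the 8 rings not captured gives 925 − 8 = 917 rings in the record.

917 rings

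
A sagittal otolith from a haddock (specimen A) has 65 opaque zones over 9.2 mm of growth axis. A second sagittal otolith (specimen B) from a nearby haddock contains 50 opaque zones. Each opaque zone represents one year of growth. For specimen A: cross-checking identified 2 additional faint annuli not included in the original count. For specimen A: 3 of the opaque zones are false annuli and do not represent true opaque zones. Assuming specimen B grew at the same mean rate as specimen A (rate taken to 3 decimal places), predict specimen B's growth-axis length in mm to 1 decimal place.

Specimen A: adjusted count: 65 − 3 + 2 = 64 opaque zones.
A: 9.2 mm over 64 years gives 9.2 / 64 ≈ 0.144 mm/yr.
For B, 0.144 mm/year × 50 years = 7.2 mm.

7.2 mm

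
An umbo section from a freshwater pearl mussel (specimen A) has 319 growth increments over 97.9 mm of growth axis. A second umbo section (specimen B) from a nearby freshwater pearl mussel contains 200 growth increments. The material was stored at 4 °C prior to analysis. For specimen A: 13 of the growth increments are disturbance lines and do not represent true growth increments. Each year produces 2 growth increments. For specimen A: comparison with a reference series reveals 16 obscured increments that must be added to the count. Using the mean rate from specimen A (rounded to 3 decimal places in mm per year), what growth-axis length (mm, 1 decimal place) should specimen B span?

Specimen A: correcting the raw count gives 319 − 13 + 16 = 322 true growth increments.
Specimen A: with 2 growth increments per year, 322 / 2 = 161 years.
A: 97.9 mm over 161 years gives 97.9 / 161 ≈ 0.608 mm/yr.
Specimen B: dividing by 2 growth increments per year: 200 / 2 = 100 years. B's length ≈ 0.608 × 100 = 60.8 mm.

60.8 mm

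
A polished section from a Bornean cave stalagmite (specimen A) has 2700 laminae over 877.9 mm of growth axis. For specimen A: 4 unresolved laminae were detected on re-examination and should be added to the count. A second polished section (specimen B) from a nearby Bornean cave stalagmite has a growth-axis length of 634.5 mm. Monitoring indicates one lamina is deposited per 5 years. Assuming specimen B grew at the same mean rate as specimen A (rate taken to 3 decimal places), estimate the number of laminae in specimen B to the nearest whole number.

1952 laminae

Specimen A: true lamina count = 2700 + 4 = 2704.
Specimen A: multiplying by 5 years per lamina: 2704 × 5 = 13520 years.
A: 877.9 mm over 13520 years gives 877.9 / 13520 ≈ 0.065 mm/year.
For B, 634.5 / 0.065 = 9761.54 years; at 5 years per lamina that is 9761.54 / 5 ≈ 1952 laminae.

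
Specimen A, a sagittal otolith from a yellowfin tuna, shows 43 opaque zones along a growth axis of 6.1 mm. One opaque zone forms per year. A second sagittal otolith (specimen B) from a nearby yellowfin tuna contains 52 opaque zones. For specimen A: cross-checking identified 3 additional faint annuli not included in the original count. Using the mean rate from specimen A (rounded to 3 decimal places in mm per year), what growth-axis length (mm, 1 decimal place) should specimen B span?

Specimen A: true opaque zone count = 43 + 3 = 46.
A: Mean rate = 6.1 mm / 46 years ≈ 0.133 mm per year.
B's length ≈ 0.133 × 52 = 6.9 mm.

6.9 mm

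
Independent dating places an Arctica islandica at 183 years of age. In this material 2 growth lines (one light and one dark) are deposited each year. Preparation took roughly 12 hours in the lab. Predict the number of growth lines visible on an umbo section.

183 years at 2 growth lines per year gives 183 × 2 = 366 growth lines.
So 366 growth lines should be present.

366 growth lines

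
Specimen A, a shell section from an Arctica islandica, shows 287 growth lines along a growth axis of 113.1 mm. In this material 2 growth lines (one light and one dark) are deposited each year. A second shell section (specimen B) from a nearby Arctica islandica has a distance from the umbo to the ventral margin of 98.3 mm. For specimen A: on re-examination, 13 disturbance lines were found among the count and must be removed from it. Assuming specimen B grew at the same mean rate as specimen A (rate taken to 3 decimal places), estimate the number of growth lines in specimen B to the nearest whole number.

Specimen A: adjusted count: 287 − 13 = 274 growth lines.
Specimen A: with 2 growth lines per year, 274 / 2 = 137 years.
A: 113.1 mm over 137 years gives 113.1 / 137 ≈ 0.826 mm/yr.
For B, 98.3 / 0.826 = 119.01 years; at 2 growth lines per year that is 119.01 × 2 ≈ 238 growth lines.

238 growth lines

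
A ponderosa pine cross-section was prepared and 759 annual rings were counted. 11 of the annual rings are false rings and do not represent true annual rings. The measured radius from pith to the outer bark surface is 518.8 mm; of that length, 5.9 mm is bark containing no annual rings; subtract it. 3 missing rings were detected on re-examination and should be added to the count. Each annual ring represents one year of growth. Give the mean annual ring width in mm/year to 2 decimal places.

0.68 mm/year

Correcting the raw count gives 759 − 11 + 3 = 751 true annual rings.
Net length = 518.8 − 5.9 = 512.9 mm.
Extension rate ≈ 512.9 / 751 = 0.68 mm/year.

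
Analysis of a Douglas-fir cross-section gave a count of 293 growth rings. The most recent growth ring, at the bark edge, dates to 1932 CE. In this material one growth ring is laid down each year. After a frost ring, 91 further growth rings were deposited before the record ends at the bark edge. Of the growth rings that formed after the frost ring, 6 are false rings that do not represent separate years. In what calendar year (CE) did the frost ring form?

1847 CE

91 growth rings post-date the frost ring.
Excluding 6 false growth rings: 91 − 6 = 85.
Counting back 85 years from 1932 CE places the frost ring in 1932 − 85 = 1847 CE.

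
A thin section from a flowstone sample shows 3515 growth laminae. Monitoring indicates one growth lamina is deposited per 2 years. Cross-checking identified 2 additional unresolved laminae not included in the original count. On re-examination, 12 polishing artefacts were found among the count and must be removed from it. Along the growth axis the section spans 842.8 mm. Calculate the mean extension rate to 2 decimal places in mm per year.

After corrections the count is 3515 − 12 + 2 = 3505 growth laminae.
Multiplying by 2 years per growth lamina: 3505 × 2 = 7010 years.
842.8 mm over 7010 years gives 842.8 / 7010 ≈ 0.12 mm per year.

0.12 mm per year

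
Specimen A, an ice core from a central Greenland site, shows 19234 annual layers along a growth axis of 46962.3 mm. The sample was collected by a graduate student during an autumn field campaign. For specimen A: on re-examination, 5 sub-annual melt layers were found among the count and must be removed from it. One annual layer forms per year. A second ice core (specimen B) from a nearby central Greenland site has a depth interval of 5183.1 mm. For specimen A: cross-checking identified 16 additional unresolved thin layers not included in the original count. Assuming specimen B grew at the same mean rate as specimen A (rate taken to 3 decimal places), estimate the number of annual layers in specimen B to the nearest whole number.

Specimen A: true annual layer count = 19234 − 5 + 16 = 19245.
A: Mean rate = 46962.3 mm / 19245 years ≈ 2.440 mm per year.
Specimen B: 5183.1 mm / 2.440 mm per year = 2124.22 years ≈ 2124 annual layers.

2124 annual layers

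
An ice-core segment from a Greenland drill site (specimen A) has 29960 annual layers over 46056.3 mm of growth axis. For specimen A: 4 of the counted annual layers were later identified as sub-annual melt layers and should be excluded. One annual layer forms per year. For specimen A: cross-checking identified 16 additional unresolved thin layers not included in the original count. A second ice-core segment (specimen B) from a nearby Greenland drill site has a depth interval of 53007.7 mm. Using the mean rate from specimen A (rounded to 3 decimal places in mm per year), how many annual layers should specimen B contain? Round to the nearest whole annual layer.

34488 annual layers

Specimen A: correcting the raw count gives 29960 − 4 + 16 = 29972 true annual layers.
A: 46056.3 mm over 29972 years gives 46056.3 / 29972 ≈ 1.537 mm/yr.
Specimen B: 53007.7 mm / 1.537 mm per year = 34487.77 years ≈ 34488 annual layers.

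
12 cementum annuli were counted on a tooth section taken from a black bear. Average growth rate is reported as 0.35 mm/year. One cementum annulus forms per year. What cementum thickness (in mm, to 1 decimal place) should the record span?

4.2 mm

The record spans 12 years at 0.35 mm per year.
Predicted length = 0.35 mm/year × 12 years = 4.2 mm.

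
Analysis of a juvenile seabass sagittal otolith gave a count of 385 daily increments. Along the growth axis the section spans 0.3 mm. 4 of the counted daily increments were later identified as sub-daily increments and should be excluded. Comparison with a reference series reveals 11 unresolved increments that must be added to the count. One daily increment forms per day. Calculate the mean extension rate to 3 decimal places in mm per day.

0.001 mm per day

Adjusted count: 385 − 4 + 11 = 392 daily increments.
Extension rate ≈ 0.3 / 392 = 0.001 mm per day.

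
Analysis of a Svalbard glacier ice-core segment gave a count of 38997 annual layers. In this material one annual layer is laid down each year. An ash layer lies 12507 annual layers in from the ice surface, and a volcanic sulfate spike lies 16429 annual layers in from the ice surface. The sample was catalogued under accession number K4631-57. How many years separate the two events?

The two markers are separated by 16429 − 12507 = 3922 annual layers.
At one annual layer per year, 3922 years elapsed between them.

3922 yr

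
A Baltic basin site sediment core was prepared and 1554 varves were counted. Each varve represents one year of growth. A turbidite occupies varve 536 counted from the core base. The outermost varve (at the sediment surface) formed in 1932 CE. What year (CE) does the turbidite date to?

Between varve 536 and the sediment surface there are 1554 − 536 = 1018 varves.
1932 − 1018 = 914 CE.

914 CE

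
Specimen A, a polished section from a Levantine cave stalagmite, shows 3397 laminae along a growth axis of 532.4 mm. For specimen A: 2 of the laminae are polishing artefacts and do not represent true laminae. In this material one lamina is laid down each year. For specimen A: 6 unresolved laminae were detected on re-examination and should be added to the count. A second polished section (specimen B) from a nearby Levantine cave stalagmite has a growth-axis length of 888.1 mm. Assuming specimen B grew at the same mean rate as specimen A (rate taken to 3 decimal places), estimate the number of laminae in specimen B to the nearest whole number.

Specimen A: true lamina count = 3397 − 2 + 6 = 3401.
A: 532.4 mm over 3401 years gives 532.4 / 3401 ≈ 0.157 mm/year.
Specimen B: 888.1 mm / 0.157 mm per year = 5656.69 years ≈ 5657 laminae.

5657 laminae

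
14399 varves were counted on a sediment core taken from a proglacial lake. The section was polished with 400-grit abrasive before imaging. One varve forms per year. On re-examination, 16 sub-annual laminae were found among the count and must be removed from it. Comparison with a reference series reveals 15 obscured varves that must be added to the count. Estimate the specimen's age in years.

14398 yr

After corrections the count is 14399 − 16 + 15 = 14398 varves.
One varve per year makes the duration 14398 years.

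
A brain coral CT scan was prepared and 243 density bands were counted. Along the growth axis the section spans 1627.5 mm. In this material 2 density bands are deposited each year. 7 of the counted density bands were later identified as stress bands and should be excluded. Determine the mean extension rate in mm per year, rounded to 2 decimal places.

13.79 mm per year

Adjusted count: 243 − 7 = 236 density bands.
Dividing by 2 density bands per year: 236 / 2 = 118 years.
Extension rate ≈ 1627.5 / 118 = 13.79 mm per year.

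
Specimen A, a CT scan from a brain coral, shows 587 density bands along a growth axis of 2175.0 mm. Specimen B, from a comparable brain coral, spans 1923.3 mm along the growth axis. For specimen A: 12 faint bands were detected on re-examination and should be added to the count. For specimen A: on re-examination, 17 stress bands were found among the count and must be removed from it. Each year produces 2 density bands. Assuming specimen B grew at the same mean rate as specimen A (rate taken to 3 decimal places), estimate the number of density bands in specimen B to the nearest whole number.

Specimen A: after corrections the count is 587 − 17 + 12 = 582 density bands.
Specimen A: 582 density bands at 2 per year is 582 / 2 = 291 years.
A: 2175.0 mm over 291 years gives 2175.0 / 291 ≈ 7.474 mm/yr.
For B, 1923.3 / 7.474 = 257.33 years; at 2 density bands per year that is 257.33 × 2 ≈ 515 density bands.

515 density bands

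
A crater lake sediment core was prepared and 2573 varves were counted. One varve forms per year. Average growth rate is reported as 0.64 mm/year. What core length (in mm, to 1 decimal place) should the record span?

1646.7 mm

2573 years of growth are recorded.
Length ≈ 0.64 × 2573 = 1646.7 mm.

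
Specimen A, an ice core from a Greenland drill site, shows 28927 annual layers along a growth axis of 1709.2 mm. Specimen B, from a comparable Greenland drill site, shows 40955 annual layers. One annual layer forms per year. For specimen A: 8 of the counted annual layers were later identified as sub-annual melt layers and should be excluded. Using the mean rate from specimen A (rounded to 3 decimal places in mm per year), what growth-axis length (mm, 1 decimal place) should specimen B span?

2416.3 mm

Specimen A: adjusted count: 28927 − 8 = 28919 annual layers.
A: Mean rate = 1709.2 mm / 28919 years ≈ 0.059 mm per year.
For B, 0.059 mm/year × 40955 years = 2416.3 mm.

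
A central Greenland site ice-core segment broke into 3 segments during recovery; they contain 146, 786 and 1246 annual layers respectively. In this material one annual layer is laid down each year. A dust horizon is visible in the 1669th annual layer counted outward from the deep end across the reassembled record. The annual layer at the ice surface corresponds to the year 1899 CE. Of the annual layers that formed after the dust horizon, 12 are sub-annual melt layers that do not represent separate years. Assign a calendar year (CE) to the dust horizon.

Total annual layers = 146 + 786 + 1246 = 2178.
2178 − 1669 = 509 annual layers lie beyond the dust horizon toward the ice surface.
Removing the 12 false annual layers leaves 509 − 12 = 497 true annual layers beyond the dust horizon.
The annual layer at the ice surface is 1899 CE, so the dust horizon dates to 1899 − 497 = 1402 CE.

1402 CE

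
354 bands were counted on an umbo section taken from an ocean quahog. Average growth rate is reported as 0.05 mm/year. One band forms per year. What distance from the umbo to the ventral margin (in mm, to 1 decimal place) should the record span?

17.7 mm

354 years of growth are recorded.
354 years at 0.05 mm/year gives 0.05 × 354 = 17.7 mm.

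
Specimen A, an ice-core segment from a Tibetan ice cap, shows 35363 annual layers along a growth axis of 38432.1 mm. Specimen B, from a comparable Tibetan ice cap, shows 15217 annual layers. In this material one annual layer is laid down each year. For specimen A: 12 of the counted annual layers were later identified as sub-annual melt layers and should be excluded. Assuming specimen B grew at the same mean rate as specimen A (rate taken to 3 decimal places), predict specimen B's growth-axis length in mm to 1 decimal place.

Specimen A: adjusted count: 35363 − 12 = 35351 annual layers.
A: 38432.1 mm over 35351 years gives 38432.1 / 35351 ≈ 1.087 mm per year.
For B, 1.087 mm/year × 15217 years = 16540.9 mm.

16540.9 mm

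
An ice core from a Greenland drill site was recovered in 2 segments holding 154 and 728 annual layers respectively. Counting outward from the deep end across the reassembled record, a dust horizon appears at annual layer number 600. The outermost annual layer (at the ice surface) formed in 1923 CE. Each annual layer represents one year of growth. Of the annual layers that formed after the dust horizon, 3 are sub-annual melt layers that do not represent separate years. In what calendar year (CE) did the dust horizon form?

1644 CE

Total annual layers = 154 + 728 = 882.
Between annual layer 600 and the ice surface there are 882 − 600 = 282 annual layers.
Excluding 3 false annual layers: 282 − 3 = 279.
Counting back 279 years from 1923 CE places the dust horizon in 1923 − 279 = 1644 CE.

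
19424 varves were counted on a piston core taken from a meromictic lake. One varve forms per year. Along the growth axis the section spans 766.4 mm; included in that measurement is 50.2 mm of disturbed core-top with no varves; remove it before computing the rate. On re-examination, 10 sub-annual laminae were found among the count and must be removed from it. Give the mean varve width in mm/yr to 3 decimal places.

0.037 mm/yr

Adjusted count: 19424 − 10 = 19414 varves.
Removing the 50.2 mm offcut leaves 766.4 − 50.2 = 716.2 mm.
Extension rate ≈ 716.2 / 19414 = 0.037 mm/yr.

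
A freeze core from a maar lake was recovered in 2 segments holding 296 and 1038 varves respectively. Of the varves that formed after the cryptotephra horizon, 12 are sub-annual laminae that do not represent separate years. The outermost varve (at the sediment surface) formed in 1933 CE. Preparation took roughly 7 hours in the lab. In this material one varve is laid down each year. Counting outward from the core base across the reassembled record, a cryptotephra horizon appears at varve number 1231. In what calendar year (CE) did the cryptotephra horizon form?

Total varves = 296 + 1038 = 1334.
Between varve 1231 and the sediment surface there are 1334 − 1231 = 103 varves.
103 − 12 false = 91 true varves after the cryptotephra horizon.
1933 − 91 = 1842 CE.

1842 CE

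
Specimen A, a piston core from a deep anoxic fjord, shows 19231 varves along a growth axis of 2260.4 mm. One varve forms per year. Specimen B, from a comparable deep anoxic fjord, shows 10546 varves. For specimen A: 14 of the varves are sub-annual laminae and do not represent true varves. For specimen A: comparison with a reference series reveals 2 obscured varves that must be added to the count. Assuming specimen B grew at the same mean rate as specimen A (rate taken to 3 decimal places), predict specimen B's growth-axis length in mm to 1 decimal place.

Specimen A: after corrections the count is 19231 − 14 + 2 = 19219 varves.
A: 2260.4 mm over 19219 years gives 2260.4 / 19219 ≈ 0.118 mm per year.
B's length ≈ 0.118 × 10546 = 1244.4 mm.

1244.4 mm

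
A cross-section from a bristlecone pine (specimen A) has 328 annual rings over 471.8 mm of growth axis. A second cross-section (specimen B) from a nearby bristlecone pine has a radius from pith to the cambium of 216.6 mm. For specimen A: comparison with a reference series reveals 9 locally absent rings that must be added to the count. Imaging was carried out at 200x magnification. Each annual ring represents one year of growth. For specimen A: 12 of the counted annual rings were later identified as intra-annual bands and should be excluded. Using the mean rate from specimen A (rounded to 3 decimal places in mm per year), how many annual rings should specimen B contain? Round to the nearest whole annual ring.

Specimen A: true annual ring count = 328 − 12 + 9 = 325.
A: Extension rate ≈ 471.8 / 325 = 1.452 mm per year.
B spans 216.6 / 1.452 = 149.17 years ≈ 149 annual rings.

149 annual rings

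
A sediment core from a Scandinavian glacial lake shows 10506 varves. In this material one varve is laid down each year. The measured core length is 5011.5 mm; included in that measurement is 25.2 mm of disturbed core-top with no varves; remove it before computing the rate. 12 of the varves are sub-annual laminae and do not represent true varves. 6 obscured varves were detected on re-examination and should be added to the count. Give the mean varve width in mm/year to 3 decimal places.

0.475 mm/year

Correcting the raw count gives 10506 − 12 + 6 = 10500 true varves.
Removing the 25.2 mm offcut leaves 5011.5 − 25.2 = 4986.3 mm.
4986.3 mm over 10500 years gives 4986.3 / 10500 ≈ 0.475 mm/year.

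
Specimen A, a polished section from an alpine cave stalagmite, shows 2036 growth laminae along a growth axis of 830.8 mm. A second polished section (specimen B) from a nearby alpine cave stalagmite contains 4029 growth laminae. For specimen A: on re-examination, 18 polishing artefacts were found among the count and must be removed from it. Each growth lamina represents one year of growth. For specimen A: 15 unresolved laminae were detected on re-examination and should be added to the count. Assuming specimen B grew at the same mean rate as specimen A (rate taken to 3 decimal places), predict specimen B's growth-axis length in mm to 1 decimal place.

1647.9 mm

Specimen A: adjusted count: 2036 − 18 + 15 = 2033 growth laminae.
A: 830.8 mm over 2033 years gives 830.8 / 2033 ≈ 0.409 mm per year.
Length of B = 0.409 × 4029 = 1647.9 mm.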